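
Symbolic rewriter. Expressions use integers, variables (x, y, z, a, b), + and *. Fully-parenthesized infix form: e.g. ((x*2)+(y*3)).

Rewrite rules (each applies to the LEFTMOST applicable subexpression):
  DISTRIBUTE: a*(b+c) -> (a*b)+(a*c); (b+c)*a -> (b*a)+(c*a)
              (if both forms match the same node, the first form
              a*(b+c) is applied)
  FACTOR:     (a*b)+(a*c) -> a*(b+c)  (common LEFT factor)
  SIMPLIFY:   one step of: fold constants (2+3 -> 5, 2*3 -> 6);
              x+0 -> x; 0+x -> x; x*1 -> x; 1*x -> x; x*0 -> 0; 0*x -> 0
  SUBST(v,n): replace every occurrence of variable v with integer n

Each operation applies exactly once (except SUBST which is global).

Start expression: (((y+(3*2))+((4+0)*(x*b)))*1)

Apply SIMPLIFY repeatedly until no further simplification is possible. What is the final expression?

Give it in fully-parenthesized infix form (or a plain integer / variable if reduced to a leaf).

Start: (((y+(3*2))+((4+0)*(x*b)))*1)
Step 1: at root: (((y+(3*2))+((4+0)*(x*b)))*1) -> ((y+(3*2))+((4+0)*(x*b))); overall: (((y+(3*2))+((4+0)*(x*b)))*1) -> ((y+(3*2))+((4+0)*(x*b)))
Step 2: at LR: (3*2) -> 6; overall: ((y+(3*2))+((4+0)*(x*b))) -> ((y+6)+((4+0)*(x*b)))
Step 3: at RL: (4+0) -> 4; overall: ((y+6)+((4+0)*(x*b))) -> ((y+6)+(4*(x*b)))
Fixed point: ((y+6)+(4*(x*b)))

Answer: ((y+6)+(4*(x*b)))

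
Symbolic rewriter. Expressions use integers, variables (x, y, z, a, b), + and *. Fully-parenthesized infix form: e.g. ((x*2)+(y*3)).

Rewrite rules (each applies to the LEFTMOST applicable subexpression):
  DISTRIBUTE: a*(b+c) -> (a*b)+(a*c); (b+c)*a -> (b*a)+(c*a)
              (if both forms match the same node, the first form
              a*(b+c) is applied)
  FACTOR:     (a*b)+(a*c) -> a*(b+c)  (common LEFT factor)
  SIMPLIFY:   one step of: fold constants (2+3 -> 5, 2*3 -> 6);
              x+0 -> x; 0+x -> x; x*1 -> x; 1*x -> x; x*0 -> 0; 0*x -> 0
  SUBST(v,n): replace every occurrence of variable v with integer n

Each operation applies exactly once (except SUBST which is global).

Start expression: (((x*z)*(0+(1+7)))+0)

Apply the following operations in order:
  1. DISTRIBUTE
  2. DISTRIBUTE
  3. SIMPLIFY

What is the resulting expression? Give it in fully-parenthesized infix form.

Answer: (((x*z)*0)+(((x*z)*1)+((x*z)*7)))

Derivation:
Start: (((x*z)*(0+(1+7)))+0)
Apply DISTRIBUTE at L (target: ((x*z)*(0+(1+7)))): (((x*z)*(0+(1+7)))+0) -> ((((x*z)*0)+((x*z)*(1+7)))+0)
Apply DISTRIBUTE at LR (target: ((x*z)*(1+7))): ((((x*z)*0)+((x*z)*(1+7)))+0) -> ((((x*z)*0)+(((x*z)*1)+((x*z)*7)))+0)
Apply SIMPLIFY at root (target: ((((x*z)*0)+(((x*z)*1)+((x*z)*7)))+0)): ((((x*z)*0)+(((x*z)*1)+((x*z)*7)))+0) -> (((x*z)*0)+(((x*z)*1)+((x*z)*7)))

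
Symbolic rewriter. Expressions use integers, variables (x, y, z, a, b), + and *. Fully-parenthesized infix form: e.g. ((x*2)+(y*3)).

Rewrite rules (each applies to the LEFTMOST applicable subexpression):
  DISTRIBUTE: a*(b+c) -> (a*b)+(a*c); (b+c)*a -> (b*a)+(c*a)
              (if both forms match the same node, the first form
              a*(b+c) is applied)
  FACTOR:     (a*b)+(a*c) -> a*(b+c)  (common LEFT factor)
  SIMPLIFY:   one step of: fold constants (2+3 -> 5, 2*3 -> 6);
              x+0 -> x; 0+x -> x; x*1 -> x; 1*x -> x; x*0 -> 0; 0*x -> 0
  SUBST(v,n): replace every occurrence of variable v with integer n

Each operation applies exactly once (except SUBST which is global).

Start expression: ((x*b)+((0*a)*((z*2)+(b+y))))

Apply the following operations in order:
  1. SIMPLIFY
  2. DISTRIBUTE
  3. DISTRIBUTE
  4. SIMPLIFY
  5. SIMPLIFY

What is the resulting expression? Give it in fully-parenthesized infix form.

Start: ((x*b)+((0*a)*((z*2)+(b+y))))
Apply SIMPLIFY at RL (target: (0*a)): ((x*b)+((0*a)*((z*2)+(b+y)))) -> ((x*b)+(0*((z*2)+(b+y))))
Apply DISTRIBUTE at R (target: (0*((z*2)+(b+y)))): ((x*b)+(0*((z*2)+(b+y)))) -> ((x*b)+((0*(z*2))+(0*(b+y))))
Apply DISTRIBUTE at RR (target: (0*(b+y))): ((x*b)+((0*(z*2))+(0*(b+y)))) -> ((x*b)+((0*(z*2))+((0*b)+(0*y))))
Apply SIMPLIFY at RL (target: (0*(z*2))): ((x*b)+((0*(z*2))+((0*b)+(0*y)))) -> ((x*b)+(0+((0*b)+(0*y))))
Apply SIMPLIFY at R (target: (0+((0*b)+(0*y)))): ((x*b)+(0+((0*b)+(0*y)))) -> ((x*b)+((0*b)+(0*y)))

Answer: ((x*b)+((0*b)+(0*y)))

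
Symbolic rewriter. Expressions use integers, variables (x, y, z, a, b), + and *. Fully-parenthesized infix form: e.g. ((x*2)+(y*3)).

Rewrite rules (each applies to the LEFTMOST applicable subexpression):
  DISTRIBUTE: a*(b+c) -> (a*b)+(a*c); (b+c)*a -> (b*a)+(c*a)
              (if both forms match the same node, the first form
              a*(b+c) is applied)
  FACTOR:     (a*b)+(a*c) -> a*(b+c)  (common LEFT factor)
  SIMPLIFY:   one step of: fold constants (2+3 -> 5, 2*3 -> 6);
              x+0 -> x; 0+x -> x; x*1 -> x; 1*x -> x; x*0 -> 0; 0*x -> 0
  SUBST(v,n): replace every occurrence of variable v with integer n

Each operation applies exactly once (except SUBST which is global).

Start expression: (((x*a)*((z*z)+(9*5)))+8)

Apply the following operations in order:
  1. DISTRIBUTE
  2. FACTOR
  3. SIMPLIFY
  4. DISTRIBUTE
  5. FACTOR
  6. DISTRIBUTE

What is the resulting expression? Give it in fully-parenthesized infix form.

Start: (((x*a)*((z*z)+(9*5)))+8)
Apply DISTRIBUTE at L (target: ((x*a)*((z*z)+(9*5)))): (((x*a)*((z*z)+(9*5)))+8) -> ((((x*a)*(z*z))+((x*a)*(9*5)))+8)
Apply FACTOR at L (target: (((x*a)*(z*z))+((x*a)*(9*5)))): ((((x*a)*(z*z))+((x*a)*(9*5)))+8) -> (((x*a)*((z*z)+(9*5)))+8)
Apply SIMPLIFY at LRR (target: (9*5)): (((x*a)*((z*z)+(9*5)))+8) -> (((x*a)*((z*z)+45))+8)
Apply DISTRIBUTE at L (target: ((x*a)*((z*z)+45))): (((x*a)*((z*z)+45))+8) -> ((((x*a)*(z*z))+((x*a)*45))+8)
Apply FACTOR at L (target: (((x*a)*(z*z))+((x*a)*45))): ((((x*a)*(z*z))+((x*a)*45))+8) -> (((x*a)*((z*z)+45))+8)
Apply DISTRIBUTE at L (target: ((x*a)*((z*z)+45))): (((x*a)*((z*z)+45))+8) -> ((((x*a)*(z*z))+((x*a)*45))+8)

Answer: ((((x*a)*(z*z))+((x*a)*45))+8)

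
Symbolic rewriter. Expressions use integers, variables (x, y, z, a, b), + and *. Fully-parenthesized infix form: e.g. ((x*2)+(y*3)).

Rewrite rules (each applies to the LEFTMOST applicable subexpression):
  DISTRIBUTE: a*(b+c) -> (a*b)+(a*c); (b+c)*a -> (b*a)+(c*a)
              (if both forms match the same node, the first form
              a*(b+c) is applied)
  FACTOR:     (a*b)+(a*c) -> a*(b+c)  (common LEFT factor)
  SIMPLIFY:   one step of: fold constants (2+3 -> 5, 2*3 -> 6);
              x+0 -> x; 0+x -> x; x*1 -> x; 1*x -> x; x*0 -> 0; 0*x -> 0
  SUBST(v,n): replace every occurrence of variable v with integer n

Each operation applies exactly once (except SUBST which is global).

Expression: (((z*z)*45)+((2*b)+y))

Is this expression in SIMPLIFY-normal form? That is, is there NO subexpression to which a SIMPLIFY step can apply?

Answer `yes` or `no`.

Expression: (((z*z)*45)+((2*b)+y))
Scanning for simplifiable subexpressions (pre-order)...
  at root: (((z*z)*45)+((2*b)+y)) (not simplifiable)
  at L: ((z*z)*45) (not simplifiable)
  at LL: (z*z) (not simplifiable)
  at R: ((2*b)+y) (not simplifiable)
  at RL: (2*b) (not simplifiable)
Result: no simplifiable subexpression found -> normal form.

Answer: yes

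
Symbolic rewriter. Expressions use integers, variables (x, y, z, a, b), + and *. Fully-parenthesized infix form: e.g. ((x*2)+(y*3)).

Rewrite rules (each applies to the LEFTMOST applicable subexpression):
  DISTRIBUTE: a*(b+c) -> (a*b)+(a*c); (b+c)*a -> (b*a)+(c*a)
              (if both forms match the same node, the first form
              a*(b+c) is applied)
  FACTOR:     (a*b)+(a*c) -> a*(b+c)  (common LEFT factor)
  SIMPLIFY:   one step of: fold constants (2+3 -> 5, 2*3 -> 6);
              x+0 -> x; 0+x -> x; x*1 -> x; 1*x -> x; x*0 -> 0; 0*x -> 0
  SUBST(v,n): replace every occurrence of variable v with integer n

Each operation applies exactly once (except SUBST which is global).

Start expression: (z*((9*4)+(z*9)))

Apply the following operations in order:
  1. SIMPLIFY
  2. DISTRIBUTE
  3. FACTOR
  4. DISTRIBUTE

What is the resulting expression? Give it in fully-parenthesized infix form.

Answer: ((z*36)+(z*(z*9)))

Derivation:
Start: (z*((9*4)+(z*9)))
Apply SIMPLIFY at RL (target: (9*4)): (z*((9*4)+(z*9))) -> (z*(36+(z*9)))
Apply DISTRIBUTE at root (target: (z*(36+(z*9)))): (z*(36+(z*9))) -> ((z*36)+(z*(z*9)))
Apply FACTOR at root (target: ((z*36)+(z*(z*9)))): ((z*36)+(z*(z*9))) -> (z*(36+(z*9)))
Apply DISTRIBUTE at root (target: (z*(36+(z*9)))): (z*(36+(z*9))) -> ((z*36)+(z*(z*9)))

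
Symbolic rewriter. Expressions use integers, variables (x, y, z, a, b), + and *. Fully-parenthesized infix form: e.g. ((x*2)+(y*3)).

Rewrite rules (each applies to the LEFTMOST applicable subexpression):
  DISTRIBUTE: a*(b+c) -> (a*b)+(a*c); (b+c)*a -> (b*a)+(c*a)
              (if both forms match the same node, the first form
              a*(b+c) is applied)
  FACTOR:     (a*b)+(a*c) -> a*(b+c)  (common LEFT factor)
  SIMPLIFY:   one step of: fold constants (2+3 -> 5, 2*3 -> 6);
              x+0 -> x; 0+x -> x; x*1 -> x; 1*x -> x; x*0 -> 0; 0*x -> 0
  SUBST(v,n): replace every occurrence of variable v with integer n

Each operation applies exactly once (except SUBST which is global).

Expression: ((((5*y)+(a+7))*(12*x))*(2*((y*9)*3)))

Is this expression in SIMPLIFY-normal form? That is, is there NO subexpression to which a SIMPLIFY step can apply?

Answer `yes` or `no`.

Answer: yes

Derivation:
Expression: ((((5*y)+(a+7))*(12*x))*(2*((y*9)*3)))
Scanning for simplifiable subexpressions (pre-order)...
  at root: ((((5*y)+(a+7))*(12*x))*(2*((y*9)*3))) (not simplifiable)
  at L: (((5*y)+(a+7))*(12*x)) (not simplifiable)
  at LL: ((5*y)+(a+7)) (not simplifiable)
  at LLL: (5*y) (not simplifiable)
  at LLR: (a+7) (not simplifiable)
  at LR: (12*x) (not simplifiable)
  at R: (2*((y*9)*3)) (not simplifiable)
  at RR: ((y*9)*3) (not simplifiable)
  at RRL: (y*9) (not simplifiable)
Result: no simplifiable subexpression found -> normal form.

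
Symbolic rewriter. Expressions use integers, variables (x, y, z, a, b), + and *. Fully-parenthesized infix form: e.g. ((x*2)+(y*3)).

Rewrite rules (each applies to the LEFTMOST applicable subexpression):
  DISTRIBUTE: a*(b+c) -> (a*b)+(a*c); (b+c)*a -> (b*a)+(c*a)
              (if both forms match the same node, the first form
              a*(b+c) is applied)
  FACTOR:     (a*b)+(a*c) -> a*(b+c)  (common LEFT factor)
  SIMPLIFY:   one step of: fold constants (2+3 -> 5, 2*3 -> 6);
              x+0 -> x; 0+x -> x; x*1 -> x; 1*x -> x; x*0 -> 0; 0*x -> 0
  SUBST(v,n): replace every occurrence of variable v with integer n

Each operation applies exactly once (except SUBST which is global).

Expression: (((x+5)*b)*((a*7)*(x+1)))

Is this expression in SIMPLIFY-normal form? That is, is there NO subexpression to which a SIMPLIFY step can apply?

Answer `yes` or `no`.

Expression: (((x+5)*b)*((a*7)*(x+1)))
Scanning for simplifiable subexpressions (pre-order)...
  at root: (((x+5)*b)*((a*7)*(x+1))) (not simplifiable)
  at L: ((x+5)*b) (not simplifiable)
  at LL: (x+5) (not simplifiable)
  at R: ((a*7)*(x+1)) (not simplifiable)
  at RL: (a*7) (not simplifiable)
  at RR: (x+1) (not simplifiable)
Result: no simplifiable subexpression found -> normal form.

Answer: yes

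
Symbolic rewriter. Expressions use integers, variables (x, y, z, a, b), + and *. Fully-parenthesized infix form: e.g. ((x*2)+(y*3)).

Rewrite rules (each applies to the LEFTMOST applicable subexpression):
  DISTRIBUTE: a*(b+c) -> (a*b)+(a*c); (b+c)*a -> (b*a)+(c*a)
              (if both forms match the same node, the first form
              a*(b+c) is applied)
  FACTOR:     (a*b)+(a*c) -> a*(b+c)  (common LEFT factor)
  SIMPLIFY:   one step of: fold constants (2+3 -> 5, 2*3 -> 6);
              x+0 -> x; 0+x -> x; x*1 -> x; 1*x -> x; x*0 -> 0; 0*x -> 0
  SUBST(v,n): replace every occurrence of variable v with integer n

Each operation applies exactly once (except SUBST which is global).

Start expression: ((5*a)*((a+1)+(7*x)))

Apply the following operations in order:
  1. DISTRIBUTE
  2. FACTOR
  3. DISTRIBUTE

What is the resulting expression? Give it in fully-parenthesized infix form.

Answer: (((5*a)*(a+1))+((5*a)*(7*x)))

Derivation:
Start: ((5*a)*((a+1)+(7*x)))
Apply DISTRIBUTE at root (target: ((5*a)*((a+1)+(7*x)))): ((5*a)*((a+1)+(7*x))) -> (((5*a)*(a+1))+((5*a)*(7*x)))
Apply FACTOR at root (target: (((5*a)*(a+1))+((5*a)*(7*x)))): (((5*a)*(a+1))+((5*a)*(7*x))) -> ((5*a)*((a+1)+(7*x)))
Apply DISTRIBUTE at root (target: ((5*a)*((a+1)+(7*x)))): ((5*a)*((a+1)+(7*x))) -> (((5*a)*(a+1))+((5*a)*(7*x)))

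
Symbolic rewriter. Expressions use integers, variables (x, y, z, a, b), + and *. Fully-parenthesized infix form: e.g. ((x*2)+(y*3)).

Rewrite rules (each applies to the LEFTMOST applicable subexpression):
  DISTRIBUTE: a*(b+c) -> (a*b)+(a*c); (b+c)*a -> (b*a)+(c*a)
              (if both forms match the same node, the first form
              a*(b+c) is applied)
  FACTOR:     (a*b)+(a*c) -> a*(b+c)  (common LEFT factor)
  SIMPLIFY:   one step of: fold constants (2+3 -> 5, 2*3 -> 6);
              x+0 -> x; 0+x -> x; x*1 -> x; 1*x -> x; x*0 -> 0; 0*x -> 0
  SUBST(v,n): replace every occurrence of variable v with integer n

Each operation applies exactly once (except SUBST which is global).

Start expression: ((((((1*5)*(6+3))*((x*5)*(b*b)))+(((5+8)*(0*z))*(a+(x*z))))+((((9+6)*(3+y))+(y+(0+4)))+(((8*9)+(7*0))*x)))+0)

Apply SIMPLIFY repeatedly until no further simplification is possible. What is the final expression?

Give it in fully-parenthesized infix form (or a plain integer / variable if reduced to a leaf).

Start: ((((((1*5)*(6+3))*((x*5)*(b*b)))+(((5+8)*(0*z))*(a+(x*z))))+((((9+6)*(3+y))+(y+(0+4)))+(((8*9)+(7*0))*x)))+0)
Step 1: at root: ((((((1*5)*(6+3))*((x*5)*(b*b)))+(((5+8)*(0*z))*(a+(x*z))))+((((9+6)*(3+y))+(y+(0+4)))+(((8*9)+(7*0))*x)))+0) -> (((((1*5)*(6+3))*((x*5)*(b*b)))+(((5+8)*(0*z))*(a+(x*z))))+((((9+6)*(3+y))+(y+(0+4)))+(((8*9)+(7*0))*x))); overall: ((((((1*5)*(6+3))*((x*5)*(b*b)))+(((5+8)*(0*z))*(a+(x*z))))+((((9+6)*(3+y))+(y+(0+4)))+(((8*9)+(7*0))*x)))+0) -> (((((1*5)*(6+3))*((x*5)*(b*b)))+(((5+8)*(0*z))*(a+(x*z))))+((((9+6)*(3+y))+(y+(0+4)))+(((8*9)+(7*0))*x)))
Step 2: at LLLL: (1*5) -> 5; overall: (((((1*5)*(6+3))*((x*5)*(b*b)))+(((5+8)*(0*z))*(a+(x*z))))+((((9+6)*(3+y))+(y+(0+4)))+(((8*9)+(7*0))*x))) -> ((((5*(6+3))*((x*5)*(b*b)))+(((5+8)*(0*z))*(a+(x*z))))+((((9+6)*(3+y))+(y+(0+4)))+(((8*9)+(7*0))*x)))
Step 3: at LLLR: (6+3) -> 9; overall: ((((5*(6+3))*((x*5)*(b*b)))+(((5+8)*(0*z))*(a+(x*z))))+((((9+6)*(3+y))+(y+(0+4)))+(((8*9)+(7*0))*x))) -> ((((5*9)*((x*5)*(b*b)))+(((5+8)*(0*z))*(a+(x*z))))+((((9+6)*(3+y))+(y+(0+4)))+(((8*9)+(7*0))*x)))
Step 4: at LLL: (5*9) -> 45; overall: ((((5*9)*((x*5)*(b*b)))+(((5+8)*(0*z))*(a+(x*z))))+((((9+6)*(3+y))+(y+(0+4)))+(((8*9)+(7*0))*x))) -> (((45*((x*5)*(b*b)))+(((5+8)*(0*z))*(a+(x*z))))+((((9+6)*(3+y))+(y+(0+4)))+(((8*9)+(7*0))*x)))
Step 5: at LRLL: (5+8) -> 13; overall: (((45*((x*5)*(b*b)))+(((5+8)*(0*z))*(a+(x*z))))+((((9+6)*(3+y))+(y+(0+4)))+(((8*9)+(7*0))*x))) -> (((45*((x*5)*(b*b)))+((13*(0*z))*(a+(x*z))))+((((9+6)*(3+y))+(y+(0+4)))+(((8*9)+(7*0))*x)))
Step 6: at LRLR: (0*z) -> 0; overall: (((45*((x*5)*(b*b)))+((13*(0*z))*(a+(x*z))))+((((9+6)*(3+y))+(y+(0+4)))+(((8*9)+(7*0))*x))) -> (((45*((x*5)*(b*b)))+((13*0)*(a+(x*z))))+((((9+6)*(3+y))+(y+(0+4)))+(((8*9)+(7*0))*x)))
Step 7: at LRL: (13*0) -> 0; overall: (((45*((x*5)*(b*b)))+((13*0)*(a+(x*z))))+((((9+6)*(3+y))+(y+(0+4)))+(((8*9)+(7*0))*x))) -> (((45*((x*5)*(b*b)))+(0*(a+(x*z))))+((((9+6)*(3+y))+(y+(0+4)))+(((8*9)+(7*0))*x)))
Step 8: at LR: (0*(a+(x*z))) -> 0; overall: (((45*((x*5)*(b*b)))+(0*(a+(x*z))))+((((9+6)*(3+y))+(y+(0+4)))+(((8*9)+(7*0))*x))) -> (((45*((x*5)*(b*b)))+0)+((((9+6)*(3+y))+(y+(0+4)))+(((8*9)+(7*0))*x)))
Step 9: at L: ((45*((x*5)*(b*b)))+0) -> (45*((x*5)*(b*b))); overall: (((45*((x*5)*(b*b)))+0)+((((9+6)*(3+y))+(y+(0+4)))+(((8*9)+(7*0))*x))) -> ((45*((x*5)*(b*b)))+((((9+6)*(3+y))+(y+(0+4)))+(((8*9)+(7*0))*x)))
Step 10: at RLLL: (9+6) -> 15; overall: ((45*((x*5)*(b*b)))+((((9+6)*(3+y))+(y+(0+4)))+(((8*9)+(7*0))*x))) -> ((45*((x*5)*(b*b)))+(((15*(3+y))+(y+(0+4)))+(((8*9)+(7*0))*x)))
Step 11: at RLRR: (0+4) -> 4; overall: ((45*((x*5)*(b*b)))+(((15*(3+y))+(y+(0+4)))+(((8*9)+(7*0))*x))) -> ((45*((x*5)*(b*b)))+(((15*(3+y))+(y+4))+(((8*9)+(7*0))*x)))
Step 12: at RRLL: (8*9) -> 72; overall: ((45*((x*5)*(b*b)))+(((15*(3+y))+(y+4))+(((8*9)+(7*0))*x))) -> ((45*((x*5)*(b*b)))+(((15*(3+y))+(y+4))+((72+(7*0))*x)))
Step 13: at RRLR: (7*0) -> 0; overall: ((45*((x*5)*(b*b)))+(((15*(3+y))+(y+4))+((72+(7*0))*x))) -> ((45*((x*5)*(b*b)))+(((15*(3+y))+(y+4))+((72+0)*x)))
Step 14: at RRL: (72+0) -> 72; overall: ((45*((x*5)*(b*b)))+(((15*(3+y))+(y+4))+((72+0)*x))) -> ((45*((x*5)*(b*b)))+(((15*(3+y))+(y+4))+(72*x)))
Fixed point: ((45*((x*5)*(b*b)))+(((15*(3+y))+(y+4))+(72*x)))

Answer: ((45*((x*5)*(b*b)))+(((15*(3+y))+(y+4))+(72*x)))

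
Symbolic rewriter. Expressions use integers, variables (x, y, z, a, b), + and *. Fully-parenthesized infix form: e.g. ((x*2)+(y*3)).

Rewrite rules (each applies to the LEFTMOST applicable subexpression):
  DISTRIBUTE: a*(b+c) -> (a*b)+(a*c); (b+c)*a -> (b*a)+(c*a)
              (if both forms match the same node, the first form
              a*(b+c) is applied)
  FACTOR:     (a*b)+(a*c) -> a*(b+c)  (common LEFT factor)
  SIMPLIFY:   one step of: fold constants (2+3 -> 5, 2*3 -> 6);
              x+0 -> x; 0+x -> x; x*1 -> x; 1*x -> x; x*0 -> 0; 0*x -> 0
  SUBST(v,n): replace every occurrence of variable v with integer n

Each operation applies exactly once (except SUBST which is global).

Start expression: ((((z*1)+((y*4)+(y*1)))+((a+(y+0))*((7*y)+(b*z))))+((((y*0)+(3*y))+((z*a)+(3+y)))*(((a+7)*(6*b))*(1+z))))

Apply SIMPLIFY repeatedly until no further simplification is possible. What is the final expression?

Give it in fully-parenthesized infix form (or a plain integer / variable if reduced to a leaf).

Answer: (((z+((y*4)+y))+((a+y)*((7*y)+(b*z))))+(((3*y)+((z*a)+(3+y)))*(((a+7)*(6*b))*(1+z))))

Derivation:
Start: ((((z*1)+((y*4)+(y*1)))+((a+(y+0))*((7*y)+(b*z))))+((((y*0)+(3*y))+((z*a)+(3+y)))*(((a+7)*(6*b))*(1+z))))
Step 1: at LLL: (z*1) -> z; overall: ((((z*1)+((y*4)+(y*1)))+((a+(y+0))*((7*y)+(b*z))))+((((y*0)+(3*y))+((z*a)+(3+y)))*(((a+7)*(6*b))*(1+z)))) -> (((z+((y*4)+(y*1)))+((a+(y+0))*((7*y)+(b*z))))+((((y*0)+(3*y))+((z*a)+(3+y)))*(((a+7)*(6*b))*(1+z))))
Step 2: at LLRR: (y*1) -> y; overall: (((z+((y*4)+(y*1)))+((a+(y+0))*((7*y)+(b*z))))+((((y*0)+(3*y))+((z*a)+(3+y)))*(((a+7)*(6*b))*(1+z)))) -> (((z+((y*4)+y))+((a+(y+0))*((7*y)+(b*z))))+((((y*0)+(3*y))+((z*a)+(3+y)))*(((a+7)*(6*b))*(1+z))))
Step 3: at LRLR: (y+0) -> y; overall: (((z+((y*4)+y))+((a+(y+0))*((7*y)+(b*z))))+((((y*0)+(3*y))+((z*a)+(3+y)))*(((a+7)*(6*b))*(1+z)))) -> (((z+((y*4)+y))+((a+y)*((7*y)+(b*z))))+((((y*0)+(3*y))+((z*a)+(3+y)))*(((a+7)*(6*b))*(1+z))))
Step 4: at RLLL: (y*0) -> 0; overall: (((z+((y*4)+y))+((a+y)*((7*y)+(b*z))))+((((y*0)+(3*y))+((z*a)+(3+y)))*(((a+7)*(6*b))*(1+z)))) -> (((z+((y*4)+y))+((a+y)*((7*y)+(b*z))))+(((0+(3*y))+((z*a)+(3+y)))*(((a+7)*(6*b))*(1+z))))
Step 5: at RLL: (0+(3*y)) -> (3*y); overall: (((z+((y*4)+y))+((a+y)*((7*y)+(b*z))))+(((0+(3*y))+((z*a)+(3+y)))*(((a+7)*(6*b))*(1+z)))) -> (((z+((y*4)+y))+((a+y)*((7*y)+(b*z))))+(((3*y)+((z*a)+(3+y)))*(((a+7)*(6*b))*(1+z))))
Fixed point: (((z+((y*4)+y))+((a+y)*((7*y)+(b*z))))+(((3*y)+((z*a)+(3+y)))*(((a+7)*(6*b))*(1+z))))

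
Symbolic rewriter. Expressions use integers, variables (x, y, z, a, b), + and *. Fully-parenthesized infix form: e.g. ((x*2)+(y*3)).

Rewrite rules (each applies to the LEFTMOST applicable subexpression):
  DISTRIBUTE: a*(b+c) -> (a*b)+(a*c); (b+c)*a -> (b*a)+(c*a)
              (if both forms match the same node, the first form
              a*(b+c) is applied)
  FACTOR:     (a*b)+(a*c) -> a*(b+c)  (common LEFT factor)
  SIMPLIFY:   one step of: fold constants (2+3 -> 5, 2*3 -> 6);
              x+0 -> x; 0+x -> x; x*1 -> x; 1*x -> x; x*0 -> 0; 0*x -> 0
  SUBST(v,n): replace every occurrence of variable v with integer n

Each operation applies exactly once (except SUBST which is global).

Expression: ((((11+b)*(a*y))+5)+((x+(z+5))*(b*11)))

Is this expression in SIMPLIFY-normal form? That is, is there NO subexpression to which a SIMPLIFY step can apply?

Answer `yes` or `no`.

Expression: ((((11+b)*(a*y))+5)+((x+(z+5))*(b*11)))
Scanning for simplifiable subexpressions (pre-order)...
  at root: ((((11+b)*(a*y))+5)+((x+(z+5))*(b*11))) (not simplifiable)
  at L: (((11+b)*(a*y))+5) (not simplifiable)
  at LL: ((11+b)*(a*y)) (not simplifiable)
  at LLL: (11+b) (not simplifiable)
  at LLR: (a*y) (not simplifiable)
  at R: ((x+(z+5))*(b*11)) (not simplifiable)
  at RL: (x+(z+5)) (not simplifiable)
  at RLR: (z+5) (not simplifiable)
  at RR: (b*11) (not simplifiable)
Result: no simplifiable subexpression found -> normal form.

Answer: yes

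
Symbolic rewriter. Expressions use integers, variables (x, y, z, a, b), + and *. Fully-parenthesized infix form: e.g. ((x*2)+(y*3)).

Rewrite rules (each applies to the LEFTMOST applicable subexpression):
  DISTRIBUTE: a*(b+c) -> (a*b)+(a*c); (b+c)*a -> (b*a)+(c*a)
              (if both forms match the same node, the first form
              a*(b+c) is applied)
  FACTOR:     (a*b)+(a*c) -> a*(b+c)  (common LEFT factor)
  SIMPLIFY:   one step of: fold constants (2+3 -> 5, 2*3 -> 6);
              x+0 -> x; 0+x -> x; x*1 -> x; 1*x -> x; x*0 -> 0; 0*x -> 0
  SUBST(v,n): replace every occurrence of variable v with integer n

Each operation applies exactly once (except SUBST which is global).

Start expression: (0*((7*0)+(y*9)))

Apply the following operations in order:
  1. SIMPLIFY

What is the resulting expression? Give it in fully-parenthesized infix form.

Start: (0*((7*0)+(y*9)))
Apply SIMPLIFY at root (target: (0*((7*0)+(y*9)))): (0*((7*0)+(y*9))) -> 0

Answer: 0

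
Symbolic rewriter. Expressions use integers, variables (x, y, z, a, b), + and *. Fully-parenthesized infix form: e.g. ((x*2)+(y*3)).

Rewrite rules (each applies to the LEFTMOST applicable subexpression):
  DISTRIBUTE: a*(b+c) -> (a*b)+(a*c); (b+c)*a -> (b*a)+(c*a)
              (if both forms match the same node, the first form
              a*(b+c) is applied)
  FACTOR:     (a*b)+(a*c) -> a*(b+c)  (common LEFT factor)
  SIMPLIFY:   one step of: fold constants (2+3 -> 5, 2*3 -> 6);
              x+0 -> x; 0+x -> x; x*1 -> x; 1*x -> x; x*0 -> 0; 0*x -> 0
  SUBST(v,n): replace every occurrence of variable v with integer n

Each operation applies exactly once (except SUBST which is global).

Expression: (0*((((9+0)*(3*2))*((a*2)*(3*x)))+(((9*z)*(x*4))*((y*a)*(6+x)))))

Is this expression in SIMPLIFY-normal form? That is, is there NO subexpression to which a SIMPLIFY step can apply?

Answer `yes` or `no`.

Answer: no

Derivation:
Expression: (0*((((9+0)*(3*2))*((a*2)*(3*x)))+(((9*z)*(x*4))*((y*a)*(6+x)))))
Scanning for simplifiable subexpressions (pre-order)...
  at root: (0*((((9+0)*(3*2))*((a*2)*(3*x)))+(((9*z)*(x*4))*((y*a)*(6+x))))) (SIMPLIFIABLE)
  at R: ((((9+0)*(3*2))*((a*2)*(3*x)))+(((9*z)*(x*4))*((y*a)*(6+x)))) (not simplifiable)
  at RL: (((9+0)*(3*2))*((a*2)*(3*x))) (not simplifiable)
  at RLL: ((9+0)*(3*2)) (not simplifiable)
  at RLLL: (9+0) (SIMPLIFIABLE)
  at RLLR: (3*2) (SIMPLIFIABLE)
  at RLR: ((a*2)*(3*x)) (not simplifiable)
  at RLRL: (a*2) (not simplifiable)
  at RLRR: (3*x) (not simplifiable)
  at RR: (((9*z)*(x*4))*((y*a)*(6+x))) (not simplifiable)
  at RRL: ((9*z)*(x*4)) (not simplifiable)
  at RRLL: (9*z) (not simplifiable)
  at RRLR: (x*4) (not simplifiable)
  at RRR: ((y*a)*(6+x)) (not simplifiable)
  at RRRL: (y*a) (not simplifiable)
  at RRRR: (6+x) (not simplifiable)
Found simplifiable subexpr at path root: (0*((((9+0)*(3*2))*((a*2)*(3*x)))+(((9*z)*(x*4))*((y*a)*(6+x)))))
One SIMPLIFY step would give: 0
-> NOT in normal form.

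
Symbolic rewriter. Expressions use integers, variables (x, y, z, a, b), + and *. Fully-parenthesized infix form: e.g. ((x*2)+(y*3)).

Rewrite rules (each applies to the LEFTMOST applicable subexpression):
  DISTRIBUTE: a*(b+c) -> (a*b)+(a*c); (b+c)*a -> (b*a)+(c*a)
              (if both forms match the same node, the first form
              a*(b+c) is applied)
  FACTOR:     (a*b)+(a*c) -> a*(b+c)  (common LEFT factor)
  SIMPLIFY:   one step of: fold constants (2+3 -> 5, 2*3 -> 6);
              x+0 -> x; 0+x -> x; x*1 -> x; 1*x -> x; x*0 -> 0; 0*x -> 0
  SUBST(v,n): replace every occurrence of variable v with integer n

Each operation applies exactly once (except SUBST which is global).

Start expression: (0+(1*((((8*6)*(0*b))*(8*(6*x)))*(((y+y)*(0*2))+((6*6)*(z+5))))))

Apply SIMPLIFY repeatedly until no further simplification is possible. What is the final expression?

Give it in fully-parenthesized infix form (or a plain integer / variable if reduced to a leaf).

Answer: 0

Derivation:
Start: (0+(1*((((8*6)*(0*b))*(8*(6*x)))*(((y+y)*(0*2))+((6*6)*(z+5))))))
Step 1: at root: (0+(1*((((8*6)*(0*b))*(8*(6*x)))*(((y+y)*(0*2))+((6*6)*(z+5)))))) -> (1*((((8*6)*(0*b))*(8*(6*x)))*(((y+y)*(0*2))+((6*6)*(z+5))))); overall: (0+(1*((((8*6)*(0*b))*(8*(6*x)))*(((y+y)*(0*2))+((6*6)*(z+5)))))) -> (1*((((8*6)*(0*b))*(8*(6*x)))*(((y+y)*(0*2))+((6*6)*(z+5)))))
Step 2: at root: (1*((((8*6)*(0*b))*(8*(6*x)))*(((y+y)*(0*2))+((6*6)*(z+5))))) -> ((((8*6)*(0*b))*(8*(6*x)))*(((y+y)*(0*2))+((6*6)*(z+5)))); overall: (1*((((8*6)*(0*b))*(8*(6*x)))*(((y+y)*(0*2))+((6*6)*(z+5))))) -> ((((8*6)*(0*b))*(8*(6*x)))*(((y+y)*(0*2))+((6*6)*(z+5))))
Step 3: at LLL: (8*6) -> 48; overall: ((((8*6)*(0*b))*(8*(6*x)))*(((y+y)*(0*2))+((6*6)*(z+5)))) -> (((48*(0*b))*(8*(6*x)))*(((y+y)*(0*2))+((6*6)*(z+5))))
Step 4: at LLR: (0*b) -> 0; overall: (((48*(0*b))*(8*(6*x)))*(((y+y)*(0*2))+((6*6)*(z+5)))) -> (((48*0)*(8*(6*x)))*(((y+y)*(0*2))+((6*6)*(z+5))))
Step 5: at LL: (48*0) -> 0; overall: (((48*0)*(8*(6*x)))*(((y+y)*(0*2))+((6*6)*(z+5)))) -> ((0*(8*(6*x)))*(((y+y)*(0*2))+((6*6)*(z+5))))
Step 6: at L: (0*(8*(6*x))) -> 0; overall: ((0*(8*(6*x)))*(((y+y)*(0*2))+((6*6)*(z+5)))) -> (0*(((y+y)*(0*2))+((6*6)*(z+5))))
Step 7: at root: (0*(((y+y)*(0*2))+((6*6)*(z+5)))) -> 0; overall: (0*(((y+y)*(0*2))+((6*6)*(z+5)))) -> 0
Fixed point: 0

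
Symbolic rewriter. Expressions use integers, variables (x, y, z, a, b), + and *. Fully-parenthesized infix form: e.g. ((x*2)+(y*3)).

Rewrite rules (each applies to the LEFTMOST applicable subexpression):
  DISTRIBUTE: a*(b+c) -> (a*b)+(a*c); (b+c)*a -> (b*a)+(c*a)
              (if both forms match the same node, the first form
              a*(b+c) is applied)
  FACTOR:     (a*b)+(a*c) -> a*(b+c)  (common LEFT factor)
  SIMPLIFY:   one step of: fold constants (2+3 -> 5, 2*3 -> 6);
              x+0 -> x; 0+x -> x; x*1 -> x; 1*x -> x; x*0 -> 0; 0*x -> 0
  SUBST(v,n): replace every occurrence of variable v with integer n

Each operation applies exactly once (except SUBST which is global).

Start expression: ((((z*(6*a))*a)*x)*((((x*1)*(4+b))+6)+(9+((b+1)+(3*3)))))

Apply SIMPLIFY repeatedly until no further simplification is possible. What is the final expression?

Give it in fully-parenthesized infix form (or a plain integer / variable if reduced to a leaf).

Answer: ((((z*(6*a))*a)*x)*(((x*(4+b))+6)+(9+((b+1)+9))))

Derivation:
Start: ((((z*(6*a))*a)*x)*((((x*1)*(4+b))+6)+(9+((b+1)+(3*3)))))
Step 1: at RLLL: (x*1) -> x; overall: ((((z*(6*a))*a)*x)*((((x*1)*(4+b))+6)+(9+((b+1)+(3*3))))) -> ((((z*(6*a))*a)*x)*(((x*(4+b))+6)+(9+((b+1)+(3*3)))))
Step 2: at RRRR: (3*3) -> 9; overall: ((((z*(6*a))*a)*x)*(((x*(4+b))+6)+(9+((b+1)+(3*3))))) -> ((((z*(6*a))*a)*x)*(((x*(4+b))+6)+(9+((b+1)+9))))
Fixed point: ((((z*(6*a))*a)*x)*(((x*(4+b))+6)+(9+((b+1)+9))))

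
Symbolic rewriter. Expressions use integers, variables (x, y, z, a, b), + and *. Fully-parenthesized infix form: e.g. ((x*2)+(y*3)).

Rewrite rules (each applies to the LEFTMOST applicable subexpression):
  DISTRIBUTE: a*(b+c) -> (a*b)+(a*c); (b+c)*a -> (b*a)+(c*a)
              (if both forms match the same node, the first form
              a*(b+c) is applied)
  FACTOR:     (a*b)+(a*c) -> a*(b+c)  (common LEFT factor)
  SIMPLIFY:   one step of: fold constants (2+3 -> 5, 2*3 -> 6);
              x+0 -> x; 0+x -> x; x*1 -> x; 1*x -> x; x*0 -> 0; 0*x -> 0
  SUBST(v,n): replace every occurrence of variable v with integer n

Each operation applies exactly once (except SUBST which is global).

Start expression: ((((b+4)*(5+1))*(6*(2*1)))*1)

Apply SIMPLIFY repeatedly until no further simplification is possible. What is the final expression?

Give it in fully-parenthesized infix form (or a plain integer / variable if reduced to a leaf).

Start: ((((b+4)*(5+1))*(6*(2*1)))*1)
Step 1: at root: ((((b+4)*(5+1))*(6*(2*1)))*1) -> (((b+4)*(5+1))*(6*(2*1))); overall: ((((b+4)*(5+1))*(6*(2*1)))*1) -> (((b+4)*(5+1))*(6*(2*1)))
Step 2: at LR: (5+1) -> 6; overall: (((b+4)*(5+1))*(6*(2*1))) -> (((b+4)*6)*(6*(2*1)))
Step 3: at RR: (2*1) -> 2; overall: (((b+4)*6)*(6*(2*1))) -> (((b+4)*6)*(6*2))
Step 4: at R: (6*2) -> 12; overall: (((b+4)*6)*(6*2)) -> (((b+4)*6)*12)
Fixed point: (((b+4)*6)*12)

Answer: (((b+4)*6)*12)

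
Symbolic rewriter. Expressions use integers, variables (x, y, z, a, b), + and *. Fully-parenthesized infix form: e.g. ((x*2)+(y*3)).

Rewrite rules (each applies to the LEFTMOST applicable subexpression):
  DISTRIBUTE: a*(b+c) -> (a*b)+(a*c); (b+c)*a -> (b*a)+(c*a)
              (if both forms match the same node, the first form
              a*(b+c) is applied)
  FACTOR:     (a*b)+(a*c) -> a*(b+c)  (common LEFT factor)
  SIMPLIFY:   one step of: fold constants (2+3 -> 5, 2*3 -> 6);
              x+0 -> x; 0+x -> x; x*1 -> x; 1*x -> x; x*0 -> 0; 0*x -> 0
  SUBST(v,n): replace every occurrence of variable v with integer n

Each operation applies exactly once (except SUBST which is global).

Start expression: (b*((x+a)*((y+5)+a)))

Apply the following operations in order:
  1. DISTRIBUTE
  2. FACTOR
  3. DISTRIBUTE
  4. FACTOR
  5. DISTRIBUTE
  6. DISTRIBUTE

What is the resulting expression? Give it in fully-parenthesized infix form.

Start: (b*((x+a)*((y+5)+a)))
Apply DISTRIBUTE at R (target: ((x+a)*((y+5)+a))): (b*((x+a)*((y+5)+a))) -> (b*(((x+a)*(y+5))+((x+a)*a)))
Apply FACTOR at R (target: (((x+a)*(y+5))+((x+a)*a))): (b*(((x+a)*(y+5))+((x+a)*a))) -> (b*((x+a)*((y+5)+a)))
Apply DISTRIBUTE at R (target: ((x+a)*((y+5)+a))): (b*((x+a)*((y+5)+a))) -> (b*(((x+a)*(y+5))+((x+a)*a)))
Apply FACTOR at R (target: (((x+a)*(y+5))+((x+a)*a))): (b*(((x+a)*(y+5))+((x+a)*a))) -> (b*((x+a)*((y+5)+a)))
Apply DISTRIBUTE at R (target: ((x+a)*((y+5)+a))): (b*((x+a)*((y+5)+a))) -> (b*(((x+a)*(y+5))+((x+a)*a)))
Apply DISTRIBUTE at root (target: (b*(((x+a)*(y+5))+((x+a)*a)))): (b*(((x+a)*(y+5))+((x+a)*a))) -> ((b*((x+a)*(y+5)))+(b*((x+a)*a)))

Answer: ((b*((x+a)*(y+5)))+(b*((x+a)*a)))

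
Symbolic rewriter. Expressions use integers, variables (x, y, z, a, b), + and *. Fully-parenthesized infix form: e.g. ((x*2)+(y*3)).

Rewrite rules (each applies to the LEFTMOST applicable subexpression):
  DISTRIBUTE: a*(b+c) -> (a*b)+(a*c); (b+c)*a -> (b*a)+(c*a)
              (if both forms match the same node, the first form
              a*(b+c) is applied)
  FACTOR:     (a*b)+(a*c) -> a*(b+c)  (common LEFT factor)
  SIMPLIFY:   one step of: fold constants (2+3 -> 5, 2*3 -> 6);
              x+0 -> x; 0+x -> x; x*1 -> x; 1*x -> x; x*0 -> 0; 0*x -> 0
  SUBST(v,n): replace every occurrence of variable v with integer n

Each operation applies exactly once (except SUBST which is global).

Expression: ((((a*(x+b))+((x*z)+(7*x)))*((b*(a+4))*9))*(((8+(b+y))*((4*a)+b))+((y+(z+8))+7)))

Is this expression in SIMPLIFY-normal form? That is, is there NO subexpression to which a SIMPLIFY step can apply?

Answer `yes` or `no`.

Answer: yes

Derivation:
Expression: ((((a*(x+b))+((x*z)+(7*x)))*((b*(a+4))*9))*(((8+(b+y))*((4*a)+b))+((y+(z+8))+7)))
Scanning for simplifiable subexpressions (pre-order)...
  at root: ((((a*(x+b))+((x*z)+(7*x)))*((b*(a+4))*9))*(((8+(b+y))*((4*a)+b))+((y+(z+8))+7))) (not simplifiable)
  at L: (((a*(x+b))+((x*z)+(7*x)))*((b*(a+4))*9)) (not simplifiable)
  at LL: ((a*(x+b))+((x*z)+(7*x))) (not simplifiable)
  at LLL: (a*(x+b)) (not simplifiable)
  at LLLR: (x+b) (not simplifiable)
  at LLR: ((x*z)+(7*x)) (not simplifiable)
  at LLRL: (x*z) (not simplifiable)
  at LLRR: (7*x) (not simplifiable)
  at LR: ((b*(a+4))*9) (not simplifiable)
  at LRL: (b*(a+4)) (not simplifiable)
  at LRLR: (a+4) (not simplifiable)
  at R: (((8+(b+y))*((4*a)+b))+((y+(z+8))+7)) (not simplifiable)
  at RL: ((8+(b+y))*((4*a)+b)) (not simplifiable)
  at RLL: (8+(b+y)) (not simplifiable)
  at RLLR: (b+y) (not simplifiable)
  at RLR: ((4*a)+b) (not simplifiable)
  at RLRL: (4*a) (not simplifiable)
  at RR: ((y+(z+8))+7) (not simplifiable)
  at RRL: (y+(z+8)) (not simplifiable)
  at RRLR: (z+8) (not simplifiable)
Result: no simplifiable subexpression found -> normal form.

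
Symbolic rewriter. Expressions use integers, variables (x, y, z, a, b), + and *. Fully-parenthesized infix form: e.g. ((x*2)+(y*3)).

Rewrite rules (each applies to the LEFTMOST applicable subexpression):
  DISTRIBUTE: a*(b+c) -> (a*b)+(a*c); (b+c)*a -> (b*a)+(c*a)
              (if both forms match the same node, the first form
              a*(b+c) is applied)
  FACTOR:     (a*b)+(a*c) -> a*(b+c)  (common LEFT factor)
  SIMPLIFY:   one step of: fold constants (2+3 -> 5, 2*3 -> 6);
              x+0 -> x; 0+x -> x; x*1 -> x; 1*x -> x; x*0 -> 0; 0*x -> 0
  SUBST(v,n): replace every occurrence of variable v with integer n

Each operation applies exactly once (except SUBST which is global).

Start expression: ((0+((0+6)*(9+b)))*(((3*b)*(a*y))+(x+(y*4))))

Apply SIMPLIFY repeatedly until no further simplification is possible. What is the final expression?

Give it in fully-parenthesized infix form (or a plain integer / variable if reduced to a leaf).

Answer: ((6*(9+b))*(((3*b)*(a*y))+(x+(y*4))))

Derivation:
Start: ((0+((0+6)*(9+b)))*(((3*b)*(a*y))+(x+(y*4))))
Step 1: at L: (0+((0+6)*(9+b))) -> ((0+6)*(9+b)); overall: ((0+((0+6)*(9+b)))*(((3*b)*(a*y))+(x+(y*4)))) -> (((0+6)*(9+b))*(((3*b)*(a*y))+(x+(y*4))))
Step 2: at LL: (0+6) -> 6; overall: (((0+6)*(9+b))*(((3*b)*(a*y))+(x+(y*4)))) -> ((6*(9+b))*(((3*b)*(a*y))+(x+(y*4))))
Fixed point: ((6*(9+b))*(((3*b)*(a*y))+(x+(y*4))))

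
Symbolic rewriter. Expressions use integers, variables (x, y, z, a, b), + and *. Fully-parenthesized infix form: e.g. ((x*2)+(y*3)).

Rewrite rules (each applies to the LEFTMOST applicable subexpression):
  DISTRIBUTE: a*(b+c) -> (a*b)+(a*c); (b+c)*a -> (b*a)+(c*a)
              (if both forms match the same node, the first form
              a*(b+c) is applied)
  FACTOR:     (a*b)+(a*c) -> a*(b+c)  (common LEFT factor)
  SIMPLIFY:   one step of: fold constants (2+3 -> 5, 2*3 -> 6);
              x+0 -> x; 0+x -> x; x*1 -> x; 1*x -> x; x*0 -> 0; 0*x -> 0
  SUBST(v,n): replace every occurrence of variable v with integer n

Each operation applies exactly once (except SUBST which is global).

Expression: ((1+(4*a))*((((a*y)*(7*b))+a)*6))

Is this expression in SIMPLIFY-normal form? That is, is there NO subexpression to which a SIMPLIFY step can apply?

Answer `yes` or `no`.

Answer: yes

Derivation:
Expression: ((1+(4*a))*((((a*y)*(7*b))+a)*6))
Scanning for simplifiable subexpressions (pre-order)...
  at root: ((1+(4*a))*((((a*y)*(7*b))+a)*6)) (not simplifiable)
  at L: (1+(4*a)) (not simplifiable)
  at LR: (4*a) (not simplifiable)
  at R: ((((a*y)*(7*b))+a)*6) (not simplifiable)
  at RL: (((a*y)*(7*b))+a) (not simplifiable)
  at RLL: ((a*y)*(7*b)) (not simplifiable)
  at RLLL: (a*y) (not simplifiable)
  at RLLR: (7*b) (not simplifiable)
Result: no simplifiable subexpression found -> normal form.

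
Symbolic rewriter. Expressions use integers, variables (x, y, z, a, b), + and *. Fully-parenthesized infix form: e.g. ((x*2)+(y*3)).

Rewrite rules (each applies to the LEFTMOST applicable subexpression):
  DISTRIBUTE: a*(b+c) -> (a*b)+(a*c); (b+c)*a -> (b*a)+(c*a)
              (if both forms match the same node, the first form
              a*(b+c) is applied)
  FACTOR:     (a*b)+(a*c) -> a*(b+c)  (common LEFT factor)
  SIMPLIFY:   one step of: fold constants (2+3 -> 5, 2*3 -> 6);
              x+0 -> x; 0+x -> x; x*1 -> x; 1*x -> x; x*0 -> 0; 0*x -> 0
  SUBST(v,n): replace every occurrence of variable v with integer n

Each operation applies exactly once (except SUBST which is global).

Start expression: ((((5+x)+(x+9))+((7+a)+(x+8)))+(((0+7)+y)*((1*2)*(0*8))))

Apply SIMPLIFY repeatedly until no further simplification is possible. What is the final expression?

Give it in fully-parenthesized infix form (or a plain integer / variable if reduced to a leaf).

Answer: (((5+x)+(x+9))+((7+a)+(x+8)))

Derivation:
Start: ((((5+x)+(x+9))+((7+a)+(x+8)))+(((0+7)+y)*((1*2)*(0*8))))
Step 1: at RLL: (0+7) -> 7; overall: ((((5+x)+(x+9))+((7+a)+(x+8)))+(((0+7)+y)*((1*2)*(0*8)))) -> ((((5+x)+(x+9))+((7+a)+(x+8)))+((7+y)*((1*2)*(0*8))))
Step 2: at RRL: (1*2) -> 2; overall: ((((5+x)+(x+9))+((7+a)+(x+8)))+((7+y)*((1*2)*(0*8)))) -> ((((5+x)+(x+9))+((7+a)+(x+8)))+((7+y)*(2*(0*8))))
Step 3: at RRR: (0*8) -> 0; overall: ((((5+x)+(x+9))+((7+a)+(x+8)))+((7+y)*(2*(0*8)))) -> ((((5+x)+(x+9))+((7+a)+(x+8)))+((7+y)*(2*0)))
Step 4: at RR: (2*0) -> 0; overall: ((((5+x)+(x+9))+((7+a)+(x+8)))+((7+y)*(2*0))) -> ((((5+x)+(x+9))+((7+a)+(x+8)))+((7+y)*0))
Step 5: at R: ((7+y)*0) -> 0; overall: ((((5+x)+(x+9))+((7+a)+(x+8)))+((7+y)*0)) -> ((((5+x)+(x+9))+((7+a)+(x+8)))+0)
Step 6: at root: ((((5+x)+(x+9))+((7+a)+(x+8)))+0) -> (((5+x)+(x+9))+((7+a)+(x+8))); overall: ((((5+x)+(x+9))+((7+a)+(x+8)))+0) -> (((5+x)+(x+9))+((7+a)+(x+8)))
Fixed point: (((5+x)+(x+9))+((7+a)+(x+8)))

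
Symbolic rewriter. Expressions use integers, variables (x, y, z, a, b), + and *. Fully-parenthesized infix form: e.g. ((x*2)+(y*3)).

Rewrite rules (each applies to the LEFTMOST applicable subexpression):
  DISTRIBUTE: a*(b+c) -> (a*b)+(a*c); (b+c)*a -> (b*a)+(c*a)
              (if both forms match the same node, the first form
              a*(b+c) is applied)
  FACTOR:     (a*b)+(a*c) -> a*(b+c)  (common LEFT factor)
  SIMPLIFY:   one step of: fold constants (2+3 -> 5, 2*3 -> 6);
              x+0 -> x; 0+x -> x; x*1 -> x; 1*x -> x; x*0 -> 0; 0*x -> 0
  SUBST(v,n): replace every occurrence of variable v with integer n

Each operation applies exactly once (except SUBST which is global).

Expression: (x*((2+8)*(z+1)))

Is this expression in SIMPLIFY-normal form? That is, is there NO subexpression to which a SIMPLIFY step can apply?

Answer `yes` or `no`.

Expression: (x*((2+8)*(z+1)))
Scanning for simplifiable subexpressions (pre-order)...
  at root: (x*((2+8)*(z+1))) (not simplifiable)
  at R: ((2+8)*(z+1)) (not simplifiable)
  at RL: (2+8) (SIMPLIFIABLE)
  at RR: (z+1) (not simplifiable)
Found simplifiable subexpr at path RL: (2+8)
One SIMPLIFY step would give: (x*(10*(z+1)))
-> NOT in normal form.

Answer: no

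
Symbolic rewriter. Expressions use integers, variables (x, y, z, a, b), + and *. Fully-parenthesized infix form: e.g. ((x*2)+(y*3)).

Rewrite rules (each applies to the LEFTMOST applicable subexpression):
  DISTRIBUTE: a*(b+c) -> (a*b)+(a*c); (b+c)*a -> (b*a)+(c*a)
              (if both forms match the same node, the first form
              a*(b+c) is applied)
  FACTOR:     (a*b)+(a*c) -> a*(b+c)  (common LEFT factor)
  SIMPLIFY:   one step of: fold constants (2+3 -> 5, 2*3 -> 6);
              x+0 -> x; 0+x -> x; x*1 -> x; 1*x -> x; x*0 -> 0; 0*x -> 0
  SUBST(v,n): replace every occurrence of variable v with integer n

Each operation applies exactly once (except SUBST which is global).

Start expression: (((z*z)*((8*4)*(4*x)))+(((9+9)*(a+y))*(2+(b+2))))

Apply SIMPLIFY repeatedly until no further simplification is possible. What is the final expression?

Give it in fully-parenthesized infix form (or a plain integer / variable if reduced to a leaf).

Start: (((z*z)*((8*4)*(4*x)))+(((9+9)*(a+y))*(2+(b+2))))
Step 1: at LRL: (8*4) -> 32; overall: (((z*z)*((8*4)*(4*x)))+(((9+9)*(a+y))*(2+(b+2)))) -> (((z*z)*(32*(4*x)))+(((9+9)*(a+y))*(2+(b+2))))
Step 2: at RLL: (9+9) -> 18; overall: (((z*z)*(32*(4*x)))+(((9+9)*(a+y))*(2+(b+2)))) -> (((z*z)*(32*(4*x)))+((18*(a+y))*(2+(b+2))))
Fixed point: (((z*z)*(32*(4*x)))+((18*(a+y))*(2+(b+2))))

Answer: (((z*z)*(32*(4*x)))+((18*(a+y))*(2+(b+2))))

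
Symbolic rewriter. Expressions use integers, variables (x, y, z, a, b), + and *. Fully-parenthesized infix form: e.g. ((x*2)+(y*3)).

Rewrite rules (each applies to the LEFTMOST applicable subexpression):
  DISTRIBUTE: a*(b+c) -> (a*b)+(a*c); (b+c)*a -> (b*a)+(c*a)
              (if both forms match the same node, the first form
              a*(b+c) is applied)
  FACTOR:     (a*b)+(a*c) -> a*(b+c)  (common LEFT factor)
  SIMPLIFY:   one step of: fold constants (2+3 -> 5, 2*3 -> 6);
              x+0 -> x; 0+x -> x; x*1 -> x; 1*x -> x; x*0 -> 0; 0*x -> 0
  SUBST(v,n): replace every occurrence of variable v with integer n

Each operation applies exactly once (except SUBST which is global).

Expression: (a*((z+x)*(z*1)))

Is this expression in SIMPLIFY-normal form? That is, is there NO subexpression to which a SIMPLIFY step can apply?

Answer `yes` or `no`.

Expression: (a*((z+x)*(z*1)))
Scanning for simplifiable subexpressions (pre-order)...
  at root: (a*((z+x)*(z*1))) (not simplifiable)
  at R: ((z+x)*(z*1)) (not simplifiable)
  at RL: (z+x) (not simplifiable)
  at RR: (z*1) (SIMPLIFIABLE)
Found simplifiable subexpr at path RR: (z*1)
One SIMPLIFY step would give: (a*((z+x)*z))
-> NOT in normal form.

Answer: no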